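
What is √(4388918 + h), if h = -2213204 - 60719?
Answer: √2114995 ≈ 1454.3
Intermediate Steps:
h = -2273923
√(4388918 + h) = √(4388918 - 2273923) = √2114995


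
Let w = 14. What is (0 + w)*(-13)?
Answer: -182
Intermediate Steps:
(0 + w)*(-13) = (0 + 14)*(-13) = 14*(-13) = -182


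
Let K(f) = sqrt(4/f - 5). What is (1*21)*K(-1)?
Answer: 63*I ≈ 63.0*I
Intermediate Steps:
K(f) = sqrt(-5 + 4/f)
(1*21)*K(-1) = (1*21)*sqrt(-5 + 4/(-1)) = 21*sqrt(-5 + 4*(-1)) = 21*sqrt(-5 - 4) = 21*sqrt(-9) = 21*(3*I) = 63*I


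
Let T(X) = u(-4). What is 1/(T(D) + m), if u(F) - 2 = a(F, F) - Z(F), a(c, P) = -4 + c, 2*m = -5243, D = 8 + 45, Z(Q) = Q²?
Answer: -2/5287 ≈ -0.00037829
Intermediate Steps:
D = 53
m = -5243/2 (m = (½)*(-5243) = -5243/2 ≈ -2621.5)
u(F) = -2 + F - F² (u(F) = 2 + ((-4 + F) - F²) = 2 + (-4 + F - F²) = -2 + F - F²)
T(X) = -22 (T(X) = -2 - 4 - 1*(-4)² = -2 - 4 - 1*16 = -2 - 4 - 16 = -22)
1/(T(D) + m) = 1/(-22 - 5243/2) = 1/(-5287/2) = -2/5287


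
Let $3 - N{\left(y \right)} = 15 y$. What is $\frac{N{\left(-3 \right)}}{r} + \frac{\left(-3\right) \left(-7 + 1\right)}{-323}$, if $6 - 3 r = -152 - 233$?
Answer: $\frac{2322}{7429} \approx 0.31256$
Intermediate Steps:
$N{\left(y \right)} = 3 - 15 y$
$r = \frac{391}{3}$ ($r = 2 - \frac{-152 - 233}{3} = 2 - - \frac{385}{3} = 2 + \frac{385}{3} = \frac{391}{3} \approx 130.33$)
$\frac{N{\left(-3 \right)}}{r} + \frac{\left(-3\right) \left(-7 + 1\right)}{-323} = \frac{3 - -45}{\frac{391}{3}} + \frac{\left(-3\right) \left(-7 + 1\right)}{-323} = \left(3 + 45\right) \frac{3}{391} + \left(-3\right) \left(-6\right) \left(- \frac{1}{323}\right) = 48 \cdot \frac{3}{391} + 18 \left(- \frac{1}{323}\right) = \frac{144}{391} - \frac{18}{323} = \frac{2322}{7429}$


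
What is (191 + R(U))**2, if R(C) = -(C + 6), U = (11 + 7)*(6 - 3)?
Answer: 17161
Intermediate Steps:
U = 54 (U = 18*3 = 54)
R(C) = -6 - C (R(C) = -(6 + C) = -6 - C)
(191 + R(U))**2 = (191 + (-6 - 1*54))**2 = (191 + (-6 - 54))**2 = (191 - 60)**2 = 131**2 = 17161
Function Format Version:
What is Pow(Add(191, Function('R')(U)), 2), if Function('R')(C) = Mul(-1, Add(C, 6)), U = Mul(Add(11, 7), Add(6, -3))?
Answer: 17161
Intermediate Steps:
U = 54 (U = Mul(18, 3) = 54)
Function('R')(C) = Add(-6, Mul(-1, C)) (Function('R')(C) = Mul(-1, Add(6, C)) = Add(-6, Mul(-1, C)))
Pow(Add(191, Function('R')(U)), 2) = Pow(Add(191, Add(-6, Mul(-1, 54))), 2) = Pow(Add(191, Add(-6, -54)), 2) = Pow(Add(191, -60), 2) = Pow(131, 2) = 17161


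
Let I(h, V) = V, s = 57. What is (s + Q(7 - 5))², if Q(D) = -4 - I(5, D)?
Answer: 2601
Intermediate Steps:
Q(D) = -4 - D
(s + Q(7 - 5))² = (57 + (-4 - (7 - 5)))² = (57 + (-4 - 1*2))² = (57 + (-4 - 2))² = (57 - 6)² = 51² = 2601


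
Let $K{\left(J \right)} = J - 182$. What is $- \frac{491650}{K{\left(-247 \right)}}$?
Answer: $\frac{491650}{429} \approx 1146.0$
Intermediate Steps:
$K{\left(J \right)} = -182 + J$
$- \frac{491650}{K{\left(-247 \right)}} = - \frac{491650}{-182 - 247} = - \frac{491650}{-429} = \left(-491650\right) \left(- \frac{1}{429}\right) = \frac{491650}{429}$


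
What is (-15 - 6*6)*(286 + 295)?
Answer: -29631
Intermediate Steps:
(-15 - 6*6)*(286 + 295) = (-15 - 36)*581 = -51*581 = -29631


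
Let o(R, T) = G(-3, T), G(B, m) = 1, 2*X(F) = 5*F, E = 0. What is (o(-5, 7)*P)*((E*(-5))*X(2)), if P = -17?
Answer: 0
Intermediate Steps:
X(F) = 5*F/2 (X(F) = (5*F)/2 = 5*F/2)
o(R, T) = 1
(o(-5, 7)*P)*((E*(-5))*X(2)) = (1*(-17))*((0*(-5))*((5/2)*2)) = -0*5 = -17*0 = 0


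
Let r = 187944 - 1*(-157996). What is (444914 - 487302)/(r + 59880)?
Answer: -10597/101455 ≈ -0.10445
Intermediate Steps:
r = 345940 (r = 187944 + 157996 = 345940)
(444914 - 487302)/(r + 59880) = (444914 - 487302)/(345940 + 59880) = -42388/405820 = -42388*1/405820 = -10597/101455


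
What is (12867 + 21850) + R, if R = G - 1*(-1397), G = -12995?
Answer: 23119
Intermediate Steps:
R = -11598 (R = -12995 - 1*(-1397) = -12995 + 1397 = -11598)
(12867 + 21850) + R = (12867 + 21850) - 11598 = 34717 - 11598 = 23119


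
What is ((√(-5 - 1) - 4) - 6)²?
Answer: (10 - I*√6)² ≈ 94.0 - 48.99*I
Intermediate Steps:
((√(-5 - 1) - 4) - 6)² = ((√(-6) - 4) - 6)² = ((I*√6 - 4) - 6)² = ((-4 + I*√6) - 6)² = (-10 + I*√6)²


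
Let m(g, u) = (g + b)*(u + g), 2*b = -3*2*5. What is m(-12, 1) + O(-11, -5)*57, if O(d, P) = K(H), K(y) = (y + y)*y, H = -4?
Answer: 2121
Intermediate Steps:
K(y) = 2*y² (K(y) = (2*y)*y = 2*y²)
O(d, P) = 32 (O(d, P) = 2*(-4)² = 2*16 = 32)
b = -15 (b = (-3*2*5)/2 = (-6*5)/2 = (½)*(-30) = -15)
m(g, u) = (-15 + g)*(g + u) (m(g, u) = (g - 15)*(u + g) = (-15 + g)*(g + u))
m(-12, 1) + O(-11, -5)*57 = ((-12)² - 15*(-12) - 15*1 - 12*1) + 32*57 = (144 + 180 - 15 - 12) + 1824 = 297 + 1824 = 2121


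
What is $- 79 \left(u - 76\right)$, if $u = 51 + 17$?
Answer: $632$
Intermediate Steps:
$u = 68$
$- 79 \left(u - 76\right) = - 79 \left(68 - 76\right) = \left(-79\right) \left(-8\right) = 632$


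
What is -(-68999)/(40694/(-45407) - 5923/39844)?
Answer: -124832749855492/1890357397 ≈ -66037.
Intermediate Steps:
-(-68999)/(40694/(-45407) - 5923/39844) = -(-68999)/(40694*(-1/45407) - 5923*1/39844) = -(-68999)/(-40694/45407 - 5923/39844) = -(-68999)/(-1890357397/1809196508) = -(-68999)*(-1809196508)/1890357397 = -1*124832749855492/1890357397 = -124832749855492/1890357397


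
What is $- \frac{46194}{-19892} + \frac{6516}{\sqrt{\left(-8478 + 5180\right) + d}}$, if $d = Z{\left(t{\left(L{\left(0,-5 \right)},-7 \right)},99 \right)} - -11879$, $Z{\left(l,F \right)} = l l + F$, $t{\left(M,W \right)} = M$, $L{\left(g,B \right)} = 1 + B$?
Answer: $\frac{23097}{9946} + \frac{1629 \sqrt{2174}}{1087} \approx 72.197$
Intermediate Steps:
$Z{\left(l,F \right)} = F + l^{2}$ ($Z{\left(l,F \right)} = l^{2} + F = F + l^{2}$)
$d = 11994$ ($d = \left(99 + \left(1 - 5\right)^{2}\right) - -11879 = \left(99 + \left(-4\right)^{2}\right) + 11879 = \left(99 + 16\right) + 11879 = 115 + 11879 = 11994$)
$- \frac{46194}{-19892} + \frac{6516}{\sqrt{\left(-8478 + 5180\right) + d}} = - \frac{46194}{-19892} + \frac{6516}{\sqrt{\left(-8478 + 5180\right) + 11994}} = \left(-46194\right) \left(- \frac{1}{19892}\right) + \frac{6516}{\sqrt{-3298 + 11994}} = \frac{23097}{9946} + \frac{6516}{\sqrt{8696}} = \frac{23097}{9946} + \frac{6516}{2 \sqrt{2174}} = \frac{23097}{9946} + 6516 \frac{\sqrt{2174}}{4348} = \frac{23097}{9946} + \frac{1629 \sqrt{2174}}{1087}$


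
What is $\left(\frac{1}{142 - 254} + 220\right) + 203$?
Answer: $\frac{47375}{112} \approx 422.99$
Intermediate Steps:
$\left(\frac{1}{142 - 254} + 220\right) + 203 = \left(\frac{1}{-112} + 220\right) + 203 = \left(- \frac{1}{112} + 220\right) + 203 = \frac{24639}{112} + 203 = \frac{47375}{112}$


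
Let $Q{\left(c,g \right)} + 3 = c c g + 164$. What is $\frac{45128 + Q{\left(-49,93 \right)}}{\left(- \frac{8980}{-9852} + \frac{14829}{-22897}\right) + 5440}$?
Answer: $\frac{7573382709501}{153402685889} \approx 49.369$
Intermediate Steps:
$Q{\left(c,g \right)} = 161 + g c^{2}$ ($Q{\left(c,g \right)} = -3 + \left(c c g + 164\right) = -3 + \left(c^{2} g + 164\right) = -3 + \left(g c^{2} + 164\right) = -3 + \left(164 + g c^{2}\right) = 161 + g c^{2}$)
$\frac{45128 + Q{\left(-49,93 \right)}}{\left(- \frac{8980}{-9852} + \frac{14829}{-22897}\right) + 5440} = \frac{45128 + \left(161 + 93 \left(-49\right)^{2}\right)}{\left(- \frac{8980}{-9852} + \frac{14829}{-22897}\right) + 5440} = \frac{45128 + \left(161 + 93 \cdot 2401\right)}{\left(\left(-8980\right) \left(- \frac{1}{9852}\right) + 14829 \left(- \frac{1}{22897}\right)\right) + 5440} = \frac{45128 + \left(161 + 223293\right)}{\left(\frac{2245}{2463} - \frac{14829}{22897}\right) + 5440} = \frac{45128 + 223454}{\frac{14879938}{56395311} + 5440} = \frac{268582}{\frac{306805371778}{56395311}} = 268582 \cdot \frac{56395311}{306805371778} = \frac{7573382709501}{153402685889}$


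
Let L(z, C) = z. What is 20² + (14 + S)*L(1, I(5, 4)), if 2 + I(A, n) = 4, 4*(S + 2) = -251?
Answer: 1397/4 ≈ 349.25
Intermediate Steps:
S = -259/4 (S = -2 + (¼)*(-251) = -2 - 251/4 = -259/4 ≈ -64.750)
I(A, n) = 2 (I(A, n) = -2 + 4 = 2)
20² + (14 + S)*L(1, I(5, 4)) = 20² + (14 - 259/4)*1 = 400 - 203/4*1 = 400 - 203/4 = 1397/4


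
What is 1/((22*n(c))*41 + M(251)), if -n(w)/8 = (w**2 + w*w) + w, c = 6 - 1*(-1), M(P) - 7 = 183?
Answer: -1/757490 ≈ -1.3201e-6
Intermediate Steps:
M(P) = 190 (M(P) = 7 + 183 = 190)
c = 7 (c = 6 + 1 = 7)
n(w) = -16*w**2 - 8*w (n(w) = -8*((w**2 + w*w) + w) = -8*((w**2 + w**2) + w) = -8*(2*w**2 + w) = -8*(w + 2*w**2) = -16*w**2 - 8*w)
1/((22*n(c))*41 + M(251)) = 1/((22*(-8*7*(1 + 2*7)))*41 + 190) = 1/((22*(-8*7*(1 + 14)))*41 + 190) = 1/((22*(-8*7*15))*41 + 190) = 1/((22*(-840))*41 + 190) = 1/(-18480*41 + 190) = 1/(-757680 + 190) = 1/(-757490) = -1/757490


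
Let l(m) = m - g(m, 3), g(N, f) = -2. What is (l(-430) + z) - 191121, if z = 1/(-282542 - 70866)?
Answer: -67694948993/353408 ≈ -1.9155e+5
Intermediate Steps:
l(m) = 2 + m (l(m) = m - 1*(-2) = m + 2 = 2 + m)
z = -1/353408 (z = 1/(-353408) = -1/353408 ≈ -2.8296e-6)
(l(-430) + z) - 191121 = ((2 - 430) - 1/353408) - 191121 = (-428 - 1/353408) - 191121 = -151258625/353408 - 191121 = -67694948993/353408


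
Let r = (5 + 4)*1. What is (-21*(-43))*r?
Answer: 8127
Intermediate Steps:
r = 9 (r = 9*1 = 9)
(-21*(-43))*r = -21*(-43)*9 = 903*9 = 8127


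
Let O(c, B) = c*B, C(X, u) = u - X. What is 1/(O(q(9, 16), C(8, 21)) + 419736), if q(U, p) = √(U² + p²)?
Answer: 419736/176178252743 - 13*√337/176178252743 ≈ 2.3811e-6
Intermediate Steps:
O(c, B) = B*c
1/(O(q(9, 16), C(8, 21)) + 419736) = 1/((21 - 1*8)*√(9² + 16²) + 419736) = 1/((21 - 8)*√(81 + 256) + 419736) = 1/(13*√337 + 419736) = 1/(419736 + 13*√337)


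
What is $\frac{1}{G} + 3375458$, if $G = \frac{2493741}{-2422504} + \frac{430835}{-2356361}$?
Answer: $\frac{3336809900986658462}{988550506763} \approx 3.3755 \cdot 10^{6}$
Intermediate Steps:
$G = - \frac{988550506763}{815470563992}$ ($G = 2493741 \left(- \frac{1}{2422504}\right) + 430835 \left(- \frac{1}{2356361}\right) = - \frac{2493741}{2422504} - \frac{430835}{2356361} = - \frac{988550506763}{815470563992} \approx -1.2122$)
$\frac{1}{G} + 3375458 = \frac{1}{- \frac{988550506763}{815470563992}} + 3375458 = - \frac{815470563992}{988550506763} + 3375458 = \frac{3336809900986658462}{988550506763}$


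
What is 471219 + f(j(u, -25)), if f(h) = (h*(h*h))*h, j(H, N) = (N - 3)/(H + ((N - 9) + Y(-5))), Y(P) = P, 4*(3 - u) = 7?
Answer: 244980130369555/519885601 ≈ 4.7122e+5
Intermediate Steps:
u = 5/4 (u = 3 - ¼*7 = 3 - 7/4 = 5/4 ≈ 1.2500)
j(H, N) = (-3 + N)/(-14 + H + N) (j(H, N) = (N - 3)/(H + ((N - 9) - 5)) = (-3 + N)/(H + ((-9 + N) - 5)) = (-3 + N)/(H + (-14 + N)) = (-3 + N)/(-14 + H + N))
f(h) = h⁴ (f(h) = (h*h²)*h = h³*h = h⁴)
471219 + f(j(u, -25)) = 471219 + ((-3 - 25)/(-14 + 5/4 - 25))⁴ = 471219 + (-28/(-151/4))⁴ = 471219 + (-4/151*(-28))⁴ = 471219 + (112/151)⁴ = 471219 + 157351936/519885601 = 244980130369555/519885601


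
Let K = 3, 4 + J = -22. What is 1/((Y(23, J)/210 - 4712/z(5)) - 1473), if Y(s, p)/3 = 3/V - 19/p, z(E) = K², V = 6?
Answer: -4095/8175823 ≈ -0.00050087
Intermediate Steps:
J = -26 (J = -4 - 22 = -26)
z(E) = 9 (z(E) = 3² = 9)
Y(s, p) = 3/2 - 57/p (Y(s, p) = 3*(3/6 - 19/p) = 3*(3*(⅙) - 19/p) = 3*(½ - 19/p) = 3/2 - 57/p)
1/((Y(23, J)/210 - 4712/z(5)) - 1473) = 1/(((3/2 - 57/(-26))/210 - 4712/9) - 1473) = 1/(((3/2 - 57*(-1/26))*(1/210) - 4712*⅑) - 1473) = 1/(((3/2 + 57/26)*(1/210) - 4712/9) - 1473) = 1/(((48/13)*(1/210) - 4712/9) - 1473) = 1/((8/455 - 4712/9) - 1473) = 1/(-2143888/4095 - 1473) = 1/(-8175823/4095) = -4095/8175823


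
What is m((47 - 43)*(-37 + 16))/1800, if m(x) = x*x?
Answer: 98/25 ≈ 3.9200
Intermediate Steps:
m(x) = x**2
m((47 - 43)*(-37 + 16))/1800 = ((47 - 43)*(-37 + 16))**2/1800 = (4*(-21))**2*(1/1800) = (-84)**2*(1/1800) = 7056*(1/1800) = 98/25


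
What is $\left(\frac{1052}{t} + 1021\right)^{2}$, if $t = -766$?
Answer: $\frac{152503527289}{146689} \approx 1.0396 \cdot 10^{6}$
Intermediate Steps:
$\left(\frac{1052}{t} + 1021\right)^{2} = \left(\frac{1052}{-766} + 1021\right)^{2} = \left(1052 \left(- \frac{1}{766}\right) + 1021\right)^{2} = \left(- \frac{526}{383} + 1021\right)^{2} = \left(\frac{390517}{383}\right)^{2} = \frac{152503527289}{146689}$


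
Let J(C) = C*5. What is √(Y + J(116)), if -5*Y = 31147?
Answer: I*√141235/5 ≈ 75.162*I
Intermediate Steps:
Y = -31147/5 (Y = -⅕*31147 = -31147/5 ≈ -6229.4)
J(C) = 5*C
√(Y + J(116)) = √(-31147/5 + 5*116) = √(-31147/5 + 580) = √(-28247/5) = I*√141235/5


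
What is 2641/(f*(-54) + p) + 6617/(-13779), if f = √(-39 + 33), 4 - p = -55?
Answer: 2008225192/289042083 + 142614*I*√6/20977 ≈ 6.9479 + 16.653*I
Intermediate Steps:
p = 59 (p = 4 - 1*(-55) = 4 + 55 = 59)
f = I*√6 (f = √(-6) = I*√6 ≈ 2.4495*I)
2641/(f*(-54) + p) + 6617/(-13779) = 2641/((I*√6)*(-54) + 59) + 6617/(-13779) = 2641/(-54*I*√6 + 59) + 6617*(-1/13779) = 2641/(59 - 54*I*√6) - 6617/13779 = -6617/13779 + 2641/(59 - 54*I*√6)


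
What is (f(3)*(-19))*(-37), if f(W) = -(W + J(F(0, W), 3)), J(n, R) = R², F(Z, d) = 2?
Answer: -8436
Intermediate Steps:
f(W) = -9 - W (f(W) = -(W + 3²) = -(W + 9) = -(9 + W) = -9 - W)
(f(3)*(-19))*(-37) = ((-9 - 1*3)*(-19))*(-37) = ((-9 - 3)*(-19))*(-37) = -12*(-19)*(-37) = 228*(-37) = -8436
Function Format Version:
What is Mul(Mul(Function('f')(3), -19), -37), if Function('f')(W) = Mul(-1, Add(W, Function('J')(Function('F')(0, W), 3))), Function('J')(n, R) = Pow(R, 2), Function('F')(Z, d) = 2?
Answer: -8436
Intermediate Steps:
Function('f')(W) = Add(-9, Mul(-1, W)) (Function('f')(W) = Mul(-1, Add(W, Pow(3, 2))) = Mul(-1, Add(W, 9)) = Mul(-1, Add(9, W)) = Add(-9, Mul(-1, W)))
Mul(Mul(Function('f')(3), -19), -37) = Mul(Mul(Add(-9, Mul(-1, 3)), -19), -37) = Mul(Mul(Add(-9, -3), -19), -37) = Mul(Mul(-12, -19), -37) = Mul(228, -37) = -8436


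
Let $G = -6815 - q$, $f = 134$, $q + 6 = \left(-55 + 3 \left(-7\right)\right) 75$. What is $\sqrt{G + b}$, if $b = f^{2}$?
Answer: $\sqrt{16847} \approx 129.8$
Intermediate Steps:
$q = -5706$ ($q = -6 + \left(-55 + 3 \left(-7\right)\right) 75 = -6 + \left(-55 - 21\right) 75 = -6 - 5700 = -5706$)
$b = 17956$ ($b = 134^{2} = 17956$)
$G = -1109$ ($G = -6815 - -5706 = -6815 + 5706 = -1109$)
$\sqrt{G + b} = \sqrt{-1109 + 17956} = \sqrt{16847}$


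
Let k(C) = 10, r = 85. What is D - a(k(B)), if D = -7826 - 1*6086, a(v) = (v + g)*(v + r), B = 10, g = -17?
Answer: -13247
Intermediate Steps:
a(v) = (-17 + v)*(85 + v) (a(v) = (v - 17)*(v + 85) = (-17 + v)*(85 + v))
D = -13912 (D = -7826 - 6086 = -13912)
D - a(k(B)) = -13912 - (-1445 + 10**2 + 68*10) = -13912 - (-1445 + 100 + 680) = -13912 - 1*(-665) = -13912 + 665 = -13247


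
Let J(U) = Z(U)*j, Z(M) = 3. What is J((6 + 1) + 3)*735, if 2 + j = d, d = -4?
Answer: -13230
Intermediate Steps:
j = -6 (j = -2 - 4 = -6)
J(U) = -18 (J(U) = 3*(-6) = -18)
J((6 + 1) + 3)*735 = -18*735 = -13230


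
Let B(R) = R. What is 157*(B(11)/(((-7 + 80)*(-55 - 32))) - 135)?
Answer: -134611172/6351 ≈ -21195.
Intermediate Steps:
157*(B(11)/(((-7 + 80)*(-55 - 32))) - 135) = 157*(11/(((-7 + 80)*(-55 - 32))) - 135) = 157*(11/((73*(-87))) - 135) = 157*(11/(-6351) - 135) = 157*(11*(-1/6351) - 135) = 157*(-11/6351 - 135) = 157*(-857396/6351) = -134611172/6351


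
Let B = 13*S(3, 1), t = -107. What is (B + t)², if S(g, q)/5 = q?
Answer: 1764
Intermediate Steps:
S(g, q) = 5*q
B = 65 (B = 13*(5*1) = 13*5 = 65)
(B + t)² = (65 - 107)² = (-42)² = 1764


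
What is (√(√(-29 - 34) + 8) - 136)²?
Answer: (136 - √(8 + 3*I*√7))² ≈ 17660.0 - 339.8*I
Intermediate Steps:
(√(√(-29 - 34) + 8) - 136)² = (√(√(-63) + 8) - 136)² = (√(3*I*√7 + 8) - 136)² = (√(8 + 3*I*√7) - 136)² = (-136 + √(8 + 3*I*√7))²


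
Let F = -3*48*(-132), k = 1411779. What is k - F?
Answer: 1392771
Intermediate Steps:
F = 19008 (F = -144*(-132) = 19008)
k - F = 1411779 - 1*19008 = 1411779 - 19008 = 1392771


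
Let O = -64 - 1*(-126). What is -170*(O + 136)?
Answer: -33660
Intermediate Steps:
O = 62 (O = -64 + 126 = 62)
-170*(O + 136) = -170*(62 + 136) = -170*198 = -33660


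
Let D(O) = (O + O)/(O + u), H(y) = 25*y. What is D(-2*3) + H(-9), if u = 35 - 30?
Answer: -213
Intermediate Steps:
u = 5
D(O) = 2*O/(5 + O) (D(O) = (O + O)/(O + 5) = (2*O)/(5 + O) = 2*O/(5 + O))
D(-2*3) + H(-9) = 2*(-2*3)/(5 - 2*3) + 25*(-9) = 2*(-6)/(5 - 6) - 225 = 2*(-6)/(-1) - 225 = 2*(-6)*(-1) - 225 = 12 - 225 = -213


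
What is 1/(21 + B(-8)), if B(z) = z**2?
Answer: 1/85 ≈ 0.011765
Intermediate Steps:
1/(21 + B(-8)) = 1/(21 + (-8)**2) = 1/(21 + 64) = 1/85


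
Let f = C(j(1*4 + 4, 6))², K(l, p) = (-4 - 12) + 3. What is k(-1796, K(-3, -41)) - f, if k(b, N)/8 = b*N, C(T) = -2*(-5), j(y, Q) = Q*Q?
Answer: 186684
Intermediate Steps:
K(l, p) = -13 (K(l, p) = -16 + 3 = -13)
j(y, Q) = Q²
C(T) = 10
k(b, N) = 8*N*b (k(b, N) = 8*(b*N) = 8*(N*b) = 8*N*b)
f = 100 (f = 10² = 100)
k(-1796, K(-3, -41)) - f = 8*(-13)*(-1796) - 1*100 = 186784 - 100 = 186684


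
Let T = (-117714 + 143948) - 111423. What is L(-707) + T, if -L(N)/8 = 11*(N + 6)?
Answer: -23501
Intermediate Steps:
T = -85189 (T = 26234 - 111423 = -85189)
L(N) = -528 - 88*N (L(N) = -88*(N + 6) = -88*(6 + N) = -8*(66 + 11*N) = -528 - 88*N)
L(-707) + T = (-528 - 88*(-707)) - 85189 = (-528 + 62216) - 85189 = 61688 - 85189 = -23501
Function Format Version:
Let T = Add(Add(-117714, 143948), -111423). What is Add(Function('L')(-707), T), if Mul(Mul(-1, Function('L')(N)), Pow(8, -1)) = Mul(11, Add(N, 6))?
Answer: -23501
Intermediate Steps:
T = -85189 (T = Add(26234, -111423) = -85189)
Function('L')(N) = Add(-528, Mul(-88, N)) (Function('L')(N) = Mul(-8, Mul(11, Add(N, 6))) = Mul(-8, Mul(11, Add(6, N))) = Mul(-8, Add(66, Mul(11, N))) = Add(-528, Mul(-88, N)))
Add(Function('L')(-707), T) = Add(Add(-528, Mul(-88, -707)), -85189) = Add(Add(-528, 62216), -85189) = Add(61688, -85189) = -23501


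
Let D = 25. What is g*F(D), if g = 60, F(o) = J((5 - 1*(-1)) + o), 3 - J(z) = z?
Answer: -1680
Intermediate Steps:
J(z) = 3 - z
F(o) = -3 - o (F(o) = 3 - ((5 - 1*(-1)) + o) = 3 - ((5 + 1) + o) = 3 - (6 + o) = 3 + (-6 - o) = -3 - o)
g*F(D) = 60*(-3 - 1*25) = 60*(-3 - 25) = 60*(-28) = -1680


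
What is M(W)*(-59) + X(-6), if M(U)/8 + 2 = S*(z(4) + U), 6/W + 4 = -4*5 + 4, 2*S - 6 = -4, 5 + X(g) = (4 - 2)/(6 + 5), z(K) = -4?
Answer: 163283/55 ≈ 2968.8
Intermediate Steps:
X(g) = -53/11 (X(g) = -5 + (4 - 2)/(6 + 5) = -5 + 2/11 = -53/11)
S = 1 (S = 3 + (1/2)*(-4) = 3 - 2 = 1)
W = -3/10 (W = 6/(-4 + (-4*5 + 4)) = 6/(-4 + (-20 + 4)) = 6/(-4 - 16) = 6/(-20) = 6*(-1/20) = -3/10 ≈ -0.30000)
M(U) = -48 + 8*U (M(U) = -16 + 8*(1*(-4 + U)) = -16 + 8*(-4 + U) = -16 + (-32 + 8*U) = -48 + 8*U)
M(W)*(-59) + X(-6) = (-48 + 8*(-3/10))*(-59) - 53/11 = (-48 - 12/5)*(-59) - 53/11 = -252/5*(-59) - 53/11 = 14868/5 - 53/11 = 163283/55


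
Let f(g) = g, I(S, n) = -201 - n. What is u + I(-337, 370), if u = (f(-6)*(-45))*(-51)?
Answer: -14341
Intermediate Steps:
u = -13770 (u = -6*(-45)*(-51) = 270*(-51) = -13770)
u + I(-337, 370) = -13770 + (-201 - 1*370) = -13770 + (-201 - 370) = -13770 - 571 = -14341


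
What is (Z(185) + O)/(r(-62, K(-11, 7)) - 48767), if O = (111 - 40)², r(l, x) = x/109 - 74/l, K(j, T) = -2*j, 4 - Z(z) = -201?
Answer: -8863117/82389489 ≈ -0.10758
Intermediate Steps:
Z(z) = 205 (Z(z) = 4 - 1*(-201) = 4 + 201 = 205)
r(l, x) = -74/l + x/109 (r(l, x) = x*(1/109) - 74/l = x/109 - 74/l = -74/l + x/109)
O = 5041 (O = 71² = 5041)
(Z(185) + O)/(r(-62, K(-11, 7)) - 48767) = (205 + 5041)/((-74/(-62) + (-2*(-11))/109) - 48767) = 5246/((-74*(-1/62) + (1/109)*22) - 48767) = 5246/((37/31 + 22/109) - 48767) = 5246/(4715/3379 - 48767) = 5246/(-164778978/3379) = 5246*(-3379/164778978) = -8863117/82389489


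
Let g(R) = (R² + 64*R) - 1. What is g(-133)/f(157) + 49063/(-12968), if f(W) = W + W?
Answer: 51794293/2035976 ≈ 25.440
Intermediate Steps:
f(W) = 2*W
g(R) = -1 + R² + 64*R
g(-133)/f(157) + 49063/(-12968) = (-1 + (-133)² + 64*(-133))/((2*157)) + 49063/(-12968) = (-1 + 17689 - 8512)/314 + 49063*(-1/12968) = 9176*(1/314) - 49063/12968 = 4588/157 - 49063/12968 = 51794293/2035976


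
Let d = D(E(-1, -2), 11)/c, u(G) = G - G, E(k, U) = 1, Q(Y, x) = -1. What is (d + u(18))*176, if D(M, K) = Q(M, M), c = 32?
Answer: -11/2 ≈ -5.5000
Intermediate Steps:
u(G) = 0
D(M, K) = -1
d = -1/32 ≈ -0.031250
(d + u(18))*176 = (-1/32 + 0)*176 = -1/32*176 = -11/2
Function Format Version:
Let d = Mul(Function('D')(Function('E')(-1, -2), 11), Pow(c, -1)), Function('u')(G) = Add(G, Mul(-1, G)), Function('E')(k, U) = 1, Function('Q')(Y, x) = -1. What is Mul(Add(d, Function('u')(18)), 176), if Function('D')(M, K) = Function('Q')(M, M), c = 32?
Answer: Rational(-11, 2) ≈ -5.5000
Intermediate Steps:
Function('u')(G) = 0
Function('D')(M, K) = -1
d = Rational(-1, 32) (d = Mul(-1, Pow(32, -1)) = Mul(-1, Rational(1, 32)) = Rational(-1, 32) ≈ -0.031250)
Mul(Add(d, Function('u')(18)), 176) = Mul(Add(Rational(-1, 32), 0), 176) = Mul(Rational(-1, 32), 176) = Rational(-11, 2)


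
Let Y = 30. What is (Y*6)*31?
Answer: 5580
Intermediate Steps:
(Y*6)*31 = (30*6)*31 = 180*31 = 5580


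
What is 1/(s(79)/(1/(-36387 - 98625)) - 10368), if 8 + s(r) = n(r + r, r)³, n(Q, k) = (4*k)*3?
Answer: -1/115026360506976 ≈ -8.6937e-15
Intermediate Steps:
n(Q, k) = 12*k
s(r) = -8 + 1728*r³ (s(r) = -8 + (12*r)³ = -8 + 1728*r³)
1/(s(79)/(1/(-36387 - 98625)) - 10368) = 1/((-8 + 1728*79³)/(1/(-36387 - 98625)) - 10368) = 1/((-8 + 1728*493039)/(1/(-135012)) - 10368) = 1/((-8 + 851971392)/(-1/135012) - 10368) = 1/(851971384*(-135012) - 10368) = 1/(-115026360496608 - 10368) = 1/(-115026360506976) = -1/115026360506976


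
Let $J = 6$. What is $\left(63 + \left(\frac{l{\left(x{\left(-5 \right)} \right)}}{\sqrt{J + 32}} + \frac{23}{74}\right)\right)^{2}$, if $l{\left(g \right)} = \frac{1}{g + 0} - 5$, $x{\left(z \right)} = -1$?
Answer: $\frac{417133843}{104044} - \frac{14055 \sqrt{38}}{703} \approx 3886.0$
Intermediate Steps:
$l{\left(g \right)} = -5 + \frac{1}{g}$ ($l{\left(g \right)} = \frac{1}{g} - 5 = -5 + \frac{1}{g}$)
$\left(63 + \left(\frac{l{\left(x{\left(-5 \right)} \right)}}{\sqrt{J + 32}} + \frac{23}{74}\right)\right)^{2} = \left(63 + \left(\frac{-5 + \frac{1}{-1}}{\sqrt{6 + 32}} + \frac{23}{74}\right)\right)^{2} = \left(63 + \left(\frac{-5 - 1}{\sqrt{38}} + 23 \cdot \frac{1}{74}\right)\right)^{2} = \left(63 + \left(- 6 \frac{\sqrt{38}}{38} + \frac{23}{74}\right)\right)^{2} = \left(63 + \left(- \frac{3 \sqrt{38}}{19} + \frac{23}{74}\right)\right)^{2} = \left(63 + \left(\frac{23}{74} - \frac{3 \sqrt{38}}{19}\right)\right)^{2} = \left(\frac{4685}{74} - \frac{3 \sqrt{38}}{19}\right)^{2}$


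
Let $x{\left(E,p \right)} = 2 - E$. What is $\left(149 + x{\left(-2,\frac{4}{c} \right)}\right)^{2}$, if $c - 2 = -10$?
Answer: $23409$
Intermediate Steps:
$c = -8$ ($c = 2 - 10 = -8$)
$\left(149 + x{\left(-2,\frac{4}{c} \right)}\right)^{2} = \left(149 + \left(2 - -2\right)\right)^{2} = \left(149 + \left(2 + 2\right)\right)^{2} = \left(149 + 4\right)^{2} = 153^{2} = 23409$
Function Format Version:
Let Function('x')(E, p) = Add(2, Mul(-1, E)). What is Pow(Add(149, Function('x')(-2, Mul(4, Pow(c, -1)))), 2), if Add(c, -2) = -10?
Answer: 23409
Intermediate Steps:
c = -8 (c = Add(2, -10) = -8)
Pow(Add(149, Function('x')(-2, Mul(4, Pow(c, -1)))), 2) = Pow(Add(149, Add(2, Mul(-1, -2))), 2) = Pow(Add(149, Add(2, 2)), 2) = Pow(Add(149, 4), 2) = Pow(153, 2) = 23409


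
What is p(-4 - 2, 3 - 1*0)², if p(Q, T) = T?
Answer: 9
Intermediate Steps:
p(-4 - 2, 3 - 1*0)² = (3 - 1*0)² = (3 + 0)² = 3² = 9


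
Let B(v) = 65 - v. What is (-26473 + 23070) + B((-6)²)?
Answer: -3374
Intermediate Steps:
(-26473 + 23070) + B((-6)²) = (-26473 + 23070) + (65 - 1*(-6)²) = -3403 + (65 - 1*36) = -3403 + (65 - 36) = -3403 + 29 = -3374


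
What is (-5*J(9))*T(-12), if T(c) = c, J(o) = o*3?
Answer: 1620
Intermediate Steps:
J(o) = 3*o
(-5*J(9))*T(-12) = -15*9*(-12) = -5*27*(-12) = -135*(-12) = 1620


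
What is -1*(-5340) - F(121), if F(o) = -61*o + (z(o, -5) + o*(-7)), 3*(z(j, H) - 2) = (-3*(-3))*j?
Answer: 13203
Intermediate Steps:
z(j, H) = 2 + 3*j (z(j, H) = 2 + ((-3*(-3))*j)/3 = 2 + (9*j)/3 = 2 + 3*j)
F(o) = 2 - 65*o (F(o) = -61*o + ((2 + 3*o) + o*(-7)) = -61*o + ((2 + 3*o) - 7*o) = -61*o + (2 - 4*o) = 2 - 65*o)
-1*(-5340) - F(121) = -1*(-5340) - (2 - 65*121) = 5340 - (2 - 7865) = 5340 - 1*(-7863) = 5340 + 7863 = 13203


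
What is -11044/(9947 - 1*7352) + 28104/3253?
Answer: 37003748/8441535 ≈ 4.3835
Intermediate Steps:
-11044/(9947 - 1*7352) + 28104/3253 = -11044/(9947 - 7352) + 28104*(1/3253) = -11044/2595 + 28104/3253 = 37003748/8441535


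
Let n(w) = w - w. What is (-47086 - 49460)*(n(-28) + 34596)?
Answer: -3340105416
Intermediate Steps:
n(w) = 0
(-47086 - 49460)*(n(-28) + 34596) = (-47086 - 49460)*(0 + 34596) = -96546*34596 = -3340105416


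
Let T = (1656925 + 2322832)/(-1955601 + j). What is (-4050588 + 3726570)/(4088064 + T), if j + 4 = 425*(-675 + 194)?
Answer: -699888600540/8830336902163 ≈ -0.079260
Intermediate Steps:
j = -204429 (j = -4 + 425*(-675 + 194) = -4 + 425*(-481) = -4 - 204425 = -204429)
T = -3979757/2160030 (T = (1656925 + 2322832)/(-1955601 - 204429) = 3979757/(-2160030) = 3979757*(-1/2160030) = -3979757/2160030 ≈ -1.8425)
(-4050588 + 3726570)/(4088064 + T) = (-4050588 + 3726570)/(4088064 - 3979757/2160030) = -324018/8830336902163/2160030 = -324018*2160030/8830336902163 = -699888600540/8830336902163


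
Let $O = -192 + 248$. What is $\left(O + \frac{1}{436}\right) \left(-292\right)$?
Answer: $- \frac{1782441}{109} \approx -16353.0$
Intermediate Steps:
$O = 56$
$\left(O + \frac{1}{436}\right) \left(-292\right) = \left(56 + \frac{1}{436}\right) \left(-292\right) = \frac{24417}{436} \left(-292\right) = - \frac{1782441}{109}$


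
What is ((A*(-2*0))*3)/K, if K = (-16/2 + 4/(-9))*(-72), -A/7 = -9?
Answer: 0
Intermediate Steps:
A = 63 (A = -7*(-9) = 63)
K = 608 (K = (-16*1/2 + 4*(-1/9))*(-72) = (-8 - 4/9)*(-72) = -76/9*(-72) = 608)
((A*(-2*0))*3)/K = ((63*(-2*0))*3)/608 = ((63*0)*3)*(1/608) = (0*3)*(1/608) = 0*(1/608) = 0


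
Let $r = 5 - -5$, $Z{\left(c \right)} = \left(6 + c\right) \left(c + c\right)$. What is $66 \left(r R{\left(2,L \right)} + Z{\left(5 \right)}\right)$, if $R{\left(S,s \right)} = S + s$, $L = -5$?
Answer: $5280$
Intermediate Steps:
$Z{\left(c \right)} = 2 c \left(6 + c\right)$ ($Z{\left(c \right)} = \left(6 + c\right) 2 c = 2 c \left(6 + c\right)$)
$r = 10$ ($r = 5 + 5 = 10$)
$66 \left(r R{\left(2,L \right)} + Z{\left(5 \right)}\right) = 66 \left(10 \left(2 - 5\right) + 2 \cdot 5 \left(6 + 5\right)\right) = 66 \left(10 \left(-3\right) + 2 \cdot 5 \cdot 11\right) = 66 \left(-30 + 110\right) = 66 \cdot 80 = 5280$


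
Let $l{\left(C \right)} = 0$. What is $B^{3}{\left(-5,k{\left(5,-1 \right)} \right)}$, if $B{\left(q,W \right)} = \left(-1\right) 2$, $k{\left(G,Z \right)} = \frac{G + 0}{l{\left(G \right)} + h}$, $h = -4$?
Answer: $-8$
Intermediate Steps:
$k{\left(G,Z \right)} = - \frac{G}{4}$ ($k{\left(G,Z \right)} = \frac{G + 0}{0 - 4} = \frac{G}{-4} = G \left(- \frac{1}{4}\right) = - \frac{G}{4}$)
$B{\left(q,W \right)} = -2$
$B^{3}{\left(-5,k{\left(5,-1 \right)} \right)} = \left(-2\right)^{3} = -8$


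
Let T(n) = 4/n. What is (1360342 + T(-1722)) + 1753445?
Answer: 2680970605/861 ≈ 3.1138e+6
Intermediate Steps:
(1360342 + T(-1722)) + 1753445 = (1360342 + 4/(-1722)) + 1753445 = (1360342 + 4*(-1/1722)) + 1753445 = (1360342 - 2/861) + 1753445 = 1171254460/861 + 1753445 = 2680970605/861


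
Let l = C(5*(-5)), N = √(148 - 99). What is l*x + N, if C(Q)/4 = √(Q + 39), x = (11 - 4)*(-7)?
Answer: 7 - 196*√14 ≈ -726.37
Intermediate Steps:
x = -49 (x = 7*(-7) = -49)
C(Q) = 4*√(39 + Q) (C(Q) = 4*√(Q + 39) = 4*√(39 + Q))
N = 7 (N = √49 = 7)
l = 4*√14 (l = 4*√(39 + 5*(-5)) = 4*√(39 - 25) = 4*√14 ≈ 14.967)
l*x + N = (4*√14)*(-49) + 7 = -196*√14 + 7 = 7 - 196*√14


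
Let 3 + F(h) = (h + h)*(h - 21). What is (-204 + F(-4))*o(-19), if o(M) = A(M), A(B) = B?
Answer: 133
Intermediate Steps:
F(h) = -3 + 2*h*(-21 + h) (F(h) = -3 + (h + h)*(h - 21) = -3 + (2*h)*(-21 + h) = -3 + 2*h*(-21 + h))
o(M) = M
(-204 + F(-4))*o(-19) = (-204 + (-3 - 42*(-4) + 2*(-4)²))*(-19) = (-204 + (-3 + 168 + 2*16))*(-19) = (-204 + (-3 + 168 + 32))*(-19) = (-204 + 197)*(-19) = -7*(-19) = 133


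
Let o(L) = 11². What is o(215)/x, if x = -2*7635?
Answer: -121/15270 ≈ -0.0079240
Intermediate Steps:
x = -15270
o(L) = 121
o(215)/x = 121/(-15270) = 121*(-1/15270) = -121/15270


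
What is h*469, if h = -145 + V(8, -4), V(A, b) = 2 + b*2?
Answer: -70819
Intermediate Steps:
V(A, b) = 2 + 2*b
h = -151 (h = -145 + (2 + 2*(-4)) = -145 + (2 - 8) = -145 - 6 = -151)
h*469 = -151*469 = -70819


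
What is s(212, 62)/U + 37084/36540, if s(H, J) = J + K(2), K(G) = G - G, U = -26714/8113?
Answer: -114402482/6421905 ≈ -17.814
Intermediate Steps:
U = -1406/427 (U = -26714*1/8113 = -1406/427 ≈ -3.2927)
K(G) = 0
s(H, J) = J (s(H, J) = J + 0 = J)
s(212, 62)/U + 37084/36540 = 62/(-1406/427) + 37084/36540 = 62*(-427/1406) + 37084*(1/36540) = -13237/703 + 9271/9135 = -114402482/6421905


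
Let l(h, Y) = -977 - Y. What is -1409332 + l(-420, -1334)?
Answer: -1408975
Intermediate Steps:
-1409332 + l(-420, -1334) = -1409332 + (-977 - 1*(-1334)) = -1409332 + (-977 + 1334) = -1409332 + 357 = -1408975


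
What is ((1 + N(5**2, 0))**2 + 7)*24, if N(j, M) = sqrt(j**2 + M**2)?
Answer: 16392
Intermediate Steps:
N(j, M) = sqrt(M**2 + j**2)
((1 + N(5**2, 0))**2 + 7)*24 = ((1 + sqrt(0**2 + (5**2)**2))**2 + 7)*24 = ((1 + sqrt(0 + 25**2))**2 + 7)*24 = ((1 + sqrt(0 + 625))**2 + 7)*24 = ((1 + sqrt(625))**2 + 7)*24 = ((1 + 25)**2 + 7)*24 = (26**2 + 7)*24 = (676 + 7)*24 = 683*24 = 16392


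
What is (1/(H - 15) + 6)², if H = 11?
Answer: 529/16 ≈ 33.063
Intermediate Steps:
(1/(H - 15) + 6)² = (1/(11 - 15) + 6)² = (1/(-4) + 6)² = (-¼ + 6)² = (23/4)² = 529/16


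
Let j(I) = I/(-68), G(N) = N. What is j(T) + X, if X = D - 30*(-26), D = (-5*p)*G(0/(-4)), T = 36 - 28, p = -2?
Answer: 13258/17 ≈ 779.88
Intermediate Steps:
T = 8
D = 0 (D = (-5*(-2))*(0/(-4)) = 10*(0*(-¼)) = 10*0 = 0)
j(I) = -I/68 (j(I) = I*(-1/68) = -I/68)
X = 780 (X = 0 - 30*(-26) = 0 + 780 = 780)
j(T) + X = -1/68*8 + 780 = -2/17 + 780 = 13258/17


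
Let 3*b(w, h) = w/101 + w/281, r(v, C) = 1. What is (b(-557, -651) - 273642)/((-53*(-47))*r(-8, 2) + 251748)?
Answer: -23298913580/21646671177 ≈ -1.0763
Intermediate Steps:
b(w, h) = 382*w/85143 (b(w, h) = (w/101 + w/281)/3 = (382*w/28381)/3 = 382*w/85143)
(b(-557, -651) - 273642)/((-53*(-47))*r(-8, 2) + 251748) = ((382/85143)*(-557) - 273642)/(-53*(-47)*1 + 251748) = (-212774/85143 - 273642)/(2491*1 + 251748) = -23298913580/(85143*(2491 + 251748)) = -23298913580/85143/254239 = -23298913580/85143*1/254239 = -23298913580/21646671177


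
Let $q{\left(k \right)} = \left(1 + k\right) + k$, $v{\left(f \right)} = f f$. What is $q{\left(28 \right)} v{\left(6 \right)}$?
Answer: $2052$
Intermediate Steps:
$v{\left(f \right)} = f^{2}$
$q{\left(k \right)} = 1 + 2 k$
$q{\left(28 \right)} v{\left(6 \right)} = \left(1 + 2 \cdot 28\right) 6^{2} = \left(1 + 56\right) 36 = 57 \cdot 36 = 2052$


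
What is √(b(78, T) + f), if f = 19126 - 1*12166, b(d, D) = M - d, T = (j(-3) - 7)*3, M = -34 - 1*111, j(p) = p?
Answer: √6737 ≈ 82.079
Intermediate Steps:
M = -145 (M = -34 - 111 = -145)
T = -30 (T = (-3 - 7)*3 = -10*3 = -30)
b(d, D) = -145 - d
f = 6960 (f = 19126 - 12166 = 6960)
√(b(78, T) + f) = √((-145 - 1*78) + 6960) = √((-145 - 78) + 6960) = √(-223 + 6960) = √6737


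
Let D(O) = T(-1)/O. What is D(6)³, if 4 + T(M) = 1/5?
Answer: -6859/27000 ≈ -0.25404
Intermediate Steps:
T(M) = -19/5 (T(M) = -4 + 1/5 = -4 + ⅕ = -19/5)
D(O) = -19/(5*O)
D(6)³ = (-19/5/6)³ = (-19/5*⅙)³ = (-19/30)³ = -6859/27000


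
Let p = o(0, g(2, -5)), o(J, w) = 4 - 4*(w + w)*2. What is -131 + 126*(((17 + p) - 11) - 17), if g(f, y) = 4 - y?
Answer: -19157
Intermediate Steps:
o(J, w) = 4 - 16*w (o(J, w) = 4 - 4*2*w*2 = 4 - 16*w)
p = -140 (p = 4 - 16*(4 - 1*(-5)) = 4 - 16*(4 + 5) = 4 - 16*9 = 4 - 144 = -140)
-131 + 126*(((17 + p) - 11) - 17) = -131 + 126*(((17 - 140) - 11) - 17) = -131 + 126*((-123 - 11) - 17) = -131 + 126*(-134 - 17) = -131 + 126*(-151) = -131 - 19026 = -19157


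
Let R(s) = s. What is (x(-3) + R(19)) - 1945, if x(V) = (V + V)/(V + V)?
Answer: -1925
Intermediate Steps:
x(V) = 1 (x(V) = (2*V)/((2*V)) = (2*V)*(1/(2*V)) = 1)
(x(-3) + R(19)) - 1945 = (1 + 19) - 1945 = 20 - 1945 = -1925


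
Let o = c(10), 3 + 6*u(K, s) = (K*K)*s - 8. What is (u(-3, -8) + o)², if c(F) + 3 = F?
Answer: 1681/36 ≈ 46.694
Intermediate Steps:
c(F) = -3 + F
u(K, s) = -11/6 + s*K²/6 (u(K, s) = -½ + ((K*K)*s - 8)/6 = -½ + (K²*s - 8)/6 = -½ + (s*K² - 8)/6 = -½ + (-8 + s*K²)/6 = -½ + (-4/3 + s*K²/6) = -11/6 + s*K²/6)
o = 7 (o = -3 + 10 = 7)
(u(-3, -8) + o)² = ((-11/6 + (⅙)*(-8)*(-3)²) + 7)² = ((-11/6 + (⅙)*(-8)*9) + 7)² = ((-11/6 - 12) + 7)² = (-83/6 + 7)² = (-41/6)² = 1681/36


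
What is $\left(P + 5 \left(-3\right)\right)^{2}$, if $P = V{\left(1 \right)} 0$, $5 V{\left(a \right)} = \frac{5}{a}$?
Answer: $225$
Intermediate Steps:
$V{\left(a \right)} = \frac{1}{a}$ ($V{\left(a \right)} = \frac{5 \frac{1}{a}}{5} = \frac{1}{a}$)
$P = 0$ ($P = 1^{-1} \cdot 0 = 1 \cdot 0 = 0$)
$\left(P + 5 \left(-3\right)\right)^{2} = \left(0 + 5 \left(-3\right)\right)^{2} = \left(0 - 15\right)^{2} = \left(-15\right)^{2} = 225$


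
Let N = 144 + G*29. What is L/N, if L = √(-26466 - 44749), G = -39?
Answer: -I*√71215/987 ≈ -0.27038*I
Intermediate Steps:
N = -987 (N = 144 - 39*29 = 144 - 1131 = -987)
L = I*√71215 (L = √(-71215) = I*√71215 ≈ 266.86*I)
L/N = (I*√71215)/(-987) = (I*√71215)*(-1/987) = -I*√71215/987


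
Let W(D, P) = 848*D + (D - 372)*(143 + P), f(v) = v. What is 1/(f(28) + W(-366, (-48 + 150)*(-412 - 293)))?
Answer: 1/52653706 ≈ 1.8992e-8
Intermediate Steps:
W(D, P) = 848*D + (-372 + D)*(143 + P)
1/(f(28) + W(-366, (-48 + 150)*(-412 - 293))) = 1/(28 + (-53196 - 372*(-48 + 150)*(-412 - 293) + 991*(-366) - 366*(-48 + 150)*(-412 - 293))) = 1/(28 + (-53196 - 37944*(-705) - 362706 - 37332*(-705))) = 1/(28 + (-53196 - 372*(-71910) - 362706 - 366*(-71910))) = 1/(28 + (-53196 + 26750520 - 362706 + 26319060)) = 1/(28 + 52653678) = 1/52653706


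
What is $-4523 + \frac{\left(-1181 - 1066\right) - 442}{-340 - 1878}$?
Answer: $- \frac{10029325}{2218} \approx -4521.8$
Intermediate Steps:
$-4523 + \frac{\left(-1181 - 1066\right) - 442}{-340 - 1878} = -4523 + \frac{\left(-1181 - 1066\right) - 442}{-2218} = -4523 + \left(-2247 - 442\right) \left(- \frac{1}{2218}\right) = -4523 - - \frac{2689}{2218} = -4523 + \frac{2689}{2218} = - \frac{10029325}{2218}$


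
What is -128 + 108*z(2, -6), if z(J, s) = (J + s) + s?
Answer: -1208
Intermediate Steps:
z(J, s) = J + 2*s
-128 + 108*z(2, -6) = -128 + 108*(2 + 2*(-6)) = -128 + 108*(2 - 12) = -128 + 108*(-10) = -128 - 1080 = -1208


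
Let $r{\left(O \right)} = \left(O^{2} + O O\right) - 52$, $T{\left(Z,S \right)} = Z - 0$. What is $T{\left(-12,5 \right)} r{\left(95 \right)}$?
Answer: $-215976$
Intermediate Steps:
$T{\left(Z,S \right)} = Z$ ($T{\left(Z,S \right)} = Z + 0 = Z$)
$r{\left(O \right)} = -52 + 2 O^{2}$ ($r{\left(O \right)} = \left(O^{2} + O^{2}\right) - 52 = 2 O^{2} - 52 = -52 + 2 O^{2}$)
$T{\left(-12,5 \right)} r{\left(95 \right)} = - 12 \left(-52 + 2 \cdot 95^{2}\right) = - 12 \left(-52 + 2 \cdot 9025\right) = - 12 \left(-52 + 18050\right) = \left(-12\right) 17998 = -215976$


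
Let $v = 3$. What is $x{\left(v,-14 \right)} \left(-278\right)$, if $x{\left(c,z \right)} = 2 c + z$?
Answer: $2224$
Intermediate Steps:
$x{\left(c,z \right)} = z + 2 c$
$x{\left(v,-14 \right)} \left(-278\right) = \left(-14 + 2 \cdot 3\right) \left(-278\right) = \left(-14 + 6\right) \left(-278\right) = \left(-8\right) \left(-278\right) = 2224$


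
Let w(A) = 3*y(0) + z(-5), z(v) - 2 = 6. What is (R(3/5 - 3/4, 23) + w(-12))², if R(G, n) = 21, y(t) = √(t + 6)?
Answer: 895 + 174*√6 ≈ 1321.2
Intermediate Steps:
y(t) = √(6 + t)
z(v) = 8 (z(v) = 2 + 6 = 8)
w(A) = 8 + 3*√6 (w(A) = 3*√(6 + 0) + 8 = 3*√6 + 8 = 8 + 3*√6)
(R(3/5 - 3/4, 23) + w(-12))² = (21 + (8 + 3*√6))² = (29 + 3*√6)²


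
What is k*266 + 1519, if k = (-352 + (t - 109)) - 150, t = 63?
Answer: -144249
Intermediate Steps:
k = -548 (k = (-352 + (63 - 109)) - 150 = (-352 - 46) - 150 = -398 - 150 = -548)
k*266 + 1519 = -548*266 + 1519 = -145768 + 1519 = -144249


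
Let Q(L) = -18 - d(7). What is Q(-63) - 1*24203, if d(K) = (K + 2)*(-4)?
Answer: -24185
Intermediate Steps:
d(K) = -8 - 4*K (d(K) = (2 + K)*(-4) = -8 - 4*K)
Q(L) = 18 (Q(L) = -18 - (-8 - 4*7) = -18 - (-8 - 28) = -18 - 1*(-36) = -18 + 36 = 18)
Q(-63) - 1*24203 = 18 - 1*24203 = 18 - 24203 = -24185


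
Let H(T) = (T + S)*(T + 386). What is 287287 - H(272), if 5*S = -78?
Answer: 592879/5 ≈ 1.1858e+5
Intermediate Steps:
S = -78/5 (S = (⅕)*(-78) = -78/5 ≈ -15.600)
H(T) = (386 + T)*(-78/5 + T) (H(T) = (T - 78/5)*(T + 386) = (-78/5 + T)*(386 + T) = (386 + T)*(-78/5 + T))
287287 - H(272) = 287287 - (-30108/5 + 272² + (1852/5)*272) = 287287 - (-30108/5 + 73984 + 503744/5) = 287287 - 1*843556/5 = 287287 - 843556/5 = 592879/5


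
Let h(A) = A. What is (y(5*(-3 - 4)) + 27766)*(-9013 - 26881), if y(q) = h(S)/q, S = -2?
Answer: -34882219928/35 ≈ -9.9663e+8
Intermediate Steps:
y(q) = -2/q
(y(5*(-3 - 4)) + 27766)*(-9013 - 26881) = (-2*1/(5*(-3 - 4)) + 27766)*(-9013 - 26881) = (-2/(5*(-7)) + 27766)*(-35894) = (-2/(-35) + 27766)*(-35894) = (-2*(-1/35) + 27766)*(-35894) = (2/35 + 27766)*(-35894) = (971812/35)*(-35894) = -34882219928/35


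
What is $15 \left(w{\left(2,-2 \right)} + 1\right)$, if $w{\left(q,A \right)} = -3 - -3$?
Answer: $15$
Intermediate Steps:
$w{\left(q,A \right)} = 0$ ($w{\left(q,A \right)} = -3 + 3 = 0$)
$15 \left(w{\left(2,-2 \right)} + 1\right) = 15 \left(0 + 1\right) = 15 \cdot 1 = 15$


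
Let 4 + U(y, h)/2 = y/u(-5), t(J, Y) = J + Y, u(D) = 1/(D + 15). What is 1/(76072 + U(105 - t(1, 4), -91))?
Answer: 1/78064 ≈ 1.2810e-5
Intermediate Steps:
u(D) = 1/(15 + D)
U(y, h) = -8 + 20*y (U(y, h) = -8 + 2*(y/(1/(15 - 5))) = -8 + 2*(y/(1/10)) = -8 + 2*(y*10) = -8 + 2*(10*y) = -8 + 20*y)
1/(76072 + U(105 - t(1, 4), -91)) = 1/(76072 + (-8 + 20*(105 - (1 + 4)))) = 1/(76072 + (-8 + 20*(105 - 1*5))) = 1/(76072 + (-8 + 20*(105 - 5))) = 1/(76072 + (-8 + 20*100)) = 1/(76072 + (-8 + 2000)) = 1/(76072 + 1992) = 1/78064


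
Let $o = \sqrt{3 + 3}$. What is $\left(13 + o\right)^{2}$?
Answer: $\left(13 + \sqrt{6}\right)^{2} \approx 238.69$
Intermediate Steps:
$o = \sqrt{6} \approx 2.4495$
$\left(13 + o\right)^{2} = \left(13 + \sqrt{6}\right)^{2}$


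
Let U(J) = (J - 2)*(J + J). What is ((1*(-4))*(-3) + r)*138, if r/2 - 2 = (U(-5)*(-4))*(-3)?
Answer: 234048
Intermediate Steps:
U(J) = 2*J*(-2 + J) (U(J) = (-2 + J)*(2*J) = 2*J*(-2 + J))
r = 1684 (r = 4 + 2*(((2*(-5)*(-2 - 5))*(-4))*(-3)) = 4 + 2*(((2*(-5)*(-7))*(-4))*(-3)) = 4 + 2*((70*(-4))*(-3)) = 4 + 2*(-280*(-3)) = 4 + 2*840 = 4 + 1680 = 1684)
((1*(-4))*(-3) + r)*138 = ((1*(-4))*(-3) + 1684)*138 = (-4*(-3) + 1684)*138 = (12 + 1684)*138 = 1696*138 = 234048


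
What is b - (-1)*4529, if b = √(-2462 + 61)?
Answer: 4529 + 49*I ≈ 4529.0 + 49.0*I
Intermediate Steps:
b = 49*I (b = √(-2401) = 49*I ≈ 49.0*I)
b - (-1)*4529 = 49*I - (-1)*4529 = 49*I - 1*(-4529) = 49*I + 4529 = 4529 + 49*I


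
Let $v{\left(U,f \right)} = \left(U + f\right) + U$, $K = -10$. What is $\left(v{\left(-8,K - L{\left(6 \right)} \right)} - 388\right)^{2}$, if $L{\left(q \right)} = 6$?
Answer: $176400$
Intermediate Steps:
$v{\left(U,f \right)} = f + 2 U$
$\left(v{\left(-8,K - L{\left(6 \right)} \right)} - 388\right)^{2} = \left(\left(\left(-10 - 6\right) + 2 \left(-8\right)\right) - 388\right)^{2} = \left(\left(\left(-10 - 6\right) - 16\right) - 388\right)^{2} = \left(\left(-16 - 16\right) - 388\right)^{2} = \left(-32 - 388\right)^{2} = \left(-420\right)^{2} = 176400$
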